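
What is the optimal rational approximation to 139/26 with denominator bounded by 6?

Expand x = 139/26 as a continued fraction with the Euclidean algorithm:
  139 = 5*26 + 9, so a_0 = 5.
  26 = 2*9 + 8, so a_1 = 2.
  9 = 1*8 + 1, so a_2 = 1.
  8 = 8*1 + 0, so a_3 = 8.
so x = [5; 2, 1, 8].
Convergents (p_i = a_i*p_{i-1} + p_{i-2}, q_i = a_i*q_{i-1} + q_{i-2} with p_{-2}=0, p_{-1}=1, q_{-2}=1, q_{-1}=0), until the denominator exceeds 6:
  i=0: a_0=5, p_0 = 5*1 + 0 = 5, q_0 = 5*0 + 1 = 1.
  i=1: a_1=2, p_1 = 2*5 + 1 = 11, q_1 = 2*1 + 0 = 2.
  i=2: a_2=1, p_2 = 1*11 + 5 = 16, q_2 = 1*2 + 1 = 3.
  i=3: a_3=8, p_3 = 8*16 + 11 = 139, q_3 = 8*3 + 2 = 26.
q_3 = 26 > 6, so the last convergent with denominator <= 6 is p_2/q_2 = 16/3.
The closest fraction with denominator <= 6 is either p_2/q_2 or the intermediate fraction (k*p_2 + p_1)/(k*q_2 + q_1) with the largest k >= 1 whose denominator stays <= 6; these approach x as k grows, and every other convergent or intermediate fraction in range is farther away.
Largest k: floor((6 - q_1)/q_2) = floor((6 - 2)/3) = 1.
That gives (1*16 + 11)/(1*3 + 2) = 27/5.
Compare the errors: |x - 16/3| = |139*3 - 16*26|/(26*3) = 1/78, and |x - 27/5| = |139*5 - 27*26|/(26*5) = 7/130.
Cross-multiplying, 1*130 = 130 < 546 = 7*78, so 1/78 is smaller: the convergent 16/3 is closer to x than 27/5.

16/3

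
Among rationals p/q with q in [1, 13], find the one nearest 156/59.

29/11

Expand x = 156/59 as a continued fraction with the Euclidean algorithm:
  156 = 2*59 + 38, so a_0 = 2.
  59 = 1*38 + 21, so a_1 = 1.
  38 = 1*21 + 17, so a_2 = 1.
  21 = 1*17 + 4, so a_3 = 1.
  17 = 4*4 + 1, so a_4 = 4.
  4 = 4*1 + 0, so a_5 = 4.
so x = [2; 1, 1, 1, 4, 4].
Convergents (p_i = a_i*p_{i-1} + p_{i-2}, q_i = a_i*q_{i-1} + q_{i-2} with p_{-2}=0, p_{-1}=1, q_{-2}=1, q_{-1}=0), until the denominator exceeds 13:
  i=0: a_0=2, p_0 = 2*1 + 0 = 2, q_0 = 2*0 + 1 = 1.
  i=1: a_1=1, p_1 = 1*2 + 1 = 3, q_1 = 1*1 + 0 = 1.
  i=2: a_2=1, p_2 = 1*3 + 2 = 5, q_2 = 1*1 + 1 = 2.
  i=3: a_3=1, p_3 = 1*5 + 3 = 8, q_3 = 1*2 + 1 = 3.
  i=4: a_4=4, p_4 = 4*8 + 5 = 37, q_4 = 4*3 + 2 = 14.
q_4 = 14 > 13, so the last convergent with denominator <= 13 is p_3/q_3 = 8/3.
The closest fraction with denominator <= 13 is either p_3/q_3 or the intermediate fraction (k*p_3 + p_2)/(k*q_3 + q_2) with the largest k >= 1 whose denominator stays <= 13; these approach x as k grows, and every other convergent or intermediate fraction in range is farther away.
Largest k: floor((13 - q_2)/q_3) = floor((13 - 2)/3) = 3.
That gives (3*8 + 5)/(3*3 + 2) = 29/11.
Compare the errors: |x - 8/3| = |156*3 - 8*59|/(59*3) = 4/177, and |x - 29/11| = |156*11 - 29*59|/(59*11) = 5/649.
Cross-multiplying, 5*177 = 885 < 2596 = 4*649, so 5/649 is smaller: the intermediate fraction 29/11 is closer to x than 8/3.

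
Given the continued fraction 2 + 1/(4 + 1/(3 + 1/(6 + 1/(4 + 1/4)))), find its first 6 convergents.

Using the convergent recurrence p_i = a_i*p_{i-1} + p_{i-2}, q_i = a_i*q_{i-1} + q_{i-2} with p_{-2}=0, p_{-1}=1, q_{-2}=1, q_{-1}=0:
  i=0: a_0=2, p_0 = 2*1 + 0 = 2, q_0 = 2*0 + 1 = 1.
  i=1: a_1=4, p_1 = 4*2 + 1 = 9, q_1 = 4*1 + 0 = 4.
  i=2: a_2=3, p_2 = 3*9 + 2 = 29, q_2 = 3*4 + 1 = 13.
  i=3: a_3=6, p_3 = 6*29 + 9 = 183, q_3 = 6*13 + 4 = 82.
  i=4: a_4=4, p_4 = 4*183 + 29 = 761, q_4 = 4*82 + 13 = 341.
  i=5: a_5=4, p_5 = 4*761 + 183 = 3227, q_5 = 4*341 + 82 = 1446.

2/1, 9/4, 29/13, 183/82, 761/341, 3227/1446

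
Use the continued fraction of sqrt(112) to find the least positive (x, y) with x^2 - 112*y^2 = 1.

First expand sqrt(112) as a continued fraction. With x_i = (sqrt(112) + m_i)/d_i and (m_0, d_0) = (0, 1): a_0 = floor(sqrt(112)) = 10, since 10^2 = 100 <= 112 < 121 = 11^2.
Iterate m_{i+1} = d_i*a_i - m_i, d_{i+1} = (112 - m_{i+1}^2)/d_i, a_{i+1} = floor((a_0 + m_{i+1})/d_{i+1}):
  m_1 = 1*10 - 0 = 10, d_1 = (112 - 10^2)/1 = 12/1 = 12, a_1 = floor((10 + 10)/12) = 1.
  m_2 = 12*1 - 10 = 2, d_2 = (112 - 2^2)/12 = 108/12 = 9, a_2 = floor((10 + 2)/9) = 1.
  m_3 = 9*1 - 2 = 7, d_3 = (112 - 7^2)/9 = 63/9 = 7, a_3 = floor((10 + 7)/7) = 2.
  m_4 = 7*2 - 7 = 7, d_4 = (112 - 7^2)/7 = 63/7 = 9, a_4 = floor((10 + 7)/9) = 1.
  m_5 = 9*1 - 7 = 2, d_5 = (112 - 2^2)/9 = 108/9 = 12, a_5 = floor((10 + 2)/12) = 1.
  m_6 = 12*1 - 2 = 10, d_6 = (112 - 10^2)/12 = 12/12 = 1, a_6 = floor((10 + 10)/1) = 20.
  m_7 = 1*20 - 10 = 10, d_7 = (112 - 10^2)/1 = 12/1 = 12: (m_7, d_7) = (m_1, d_1) = (10, 12), so from here the quotients repeat a_1, ..., a_6; the period length is 6.
So sqrt(112) = [10; (1, 1, 2, 1, 1, 20)] with period length k = 6.
k is even, so the fundamental solution of x^2 - 112y^2 = 1 is (p_{k-1}, q_{k-1}) = (p_5, q_5); compute convergents through index 5.
Convergents (p_i = a_i*p_{i-1} + p_{i-2}, q_i = a_i*q_{i-1} + q_{i-2} with p_{-2}=0, p_{-1}=1, q_{-2}=1, q_{-1}=0):
  i=0: a_0=10, p_0 = 10*1 + 0 = 10, q_0 = 10*0 + 1 = 1.
  i=1: a_1=1, p_1 = 1*10 + 1 = 11, q_1 = 1*1 + 0 = 1.
  i=2: a_2=1, p_2 = 1*11 + 10 = 21, q_2 = 1*1 + 1 = 2.
  i=3: a_3=2, p_3 = 2*21 + 11 = 53, q_3 = 2*2 + 1 = 5.
  i=4: a_4=1, p_4 = 1*53 + 21 = 74, q_4 = 1*5 + 2 = 7.
  i=5: a_5=1, p_5 = 1*74 + 53 = 127, q_5 = 1*7 + 5 = 12.
Check: 127^2 - 112*12^2 = 16129 - 16128 = 1, so (x, y) = (127, 12) solves the equation, and by the theorem it is the least positive solution.

(x, y) = (127, 12)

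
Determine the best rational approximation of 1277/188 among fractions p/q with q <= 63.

Expand x = 1277/188 as a continued fraction with the Euclidean algorithm:
  1277 = 6*188 + 149, so a_0 = 6.
  188 = 1*149 + 39, so a_1 = 1.
  149 = 3*39 + 32, so a_2 = 3.
  39 = 1*32 + 7, so a_3 = 1.
  32 = 4*7 + 4, so a_4 = 4.
  7 = 1*4 + 3, so a_5 = 1.
  4 = 1*3 + 1, so a_6 = 1.
  3 = 3*1 + 0, so a_7 = 3.
so x = [6; 1, 3, 1, 4, 1, 1, 3].
Convergents (p_i = a_i*p_{i-1} + p_{i-2}, q_i = a_i*q_{i-1} + q_{i-2} with p_{-2}=0, p_{-1}=1, q_{-2}=1, q_{-1}=0), until the denominator exceeds 63:
  i=0: a_0=6, p_0 = 6*1 + 0 = 6, q_0 = 6*0 + 1 = 1.
  i=1: a_1=1, p_1 = 1*6 + 1 = 7, q_1 = 1*1 + 0 = 1.
  i=2: a_2=3, p_2 = 3*7 + 6 = 27, q_2 = 3*1 + 1 = 4.
  i=3: a_3=1, p_3 = 1*27 + 7 = 34, q_3 = 1*4 + 1 = 5.
  i=4: a_4=4, p_4 = 4*34 + 27 = 163, q_4 = 4*5 + 4 = 24.
  i=5: a_5=1, p_5 = 1*163 + 34 = 197, q_5 = 1*24 + 5 = 29.
  i=6: a_6=1, p_6 = 1*197 + 163 = 360, q_6 = 1*29 + 24 = 53.
  i=7: a_7=3, p_7 = 3*360 + 197 = 1277, q_7 = 3*53 + 29 = 188.
q_7 = 188 > 63, so the last convergent with denominator <= 63 is p_6/q_6 = 360/53.
The closest fraction with denominator <= 63 is either p_6/q_6 or the intermediate fraction (k*p_6 + p_5)/(k*q_6 + q_5) with the largest k >= 1 whose denominator stays <= 63; these approach x as k grows, and every other convergent or intermediate fraction in range is farther away.
Largest k: floor((63 - q_5)/q_6) = floor((63 - 29)/53) = 0.
Since k = 0, no intermediate fraction beyond p_6/q_6 has denominator <= 63, so the convergent 360/53 is the closest (its error is |1277*53 - 360*188|/(188*53) = 1/9964).

360/53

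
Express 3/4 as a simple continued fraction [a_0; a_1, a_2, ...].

[0; 1, 3]

Run the Euclidean algorithm on 3 and 4; the successive quotients are the partial quotients a_0, a_1, ... (each step inverts the fractional part left over by the previous one):
  3 = 0*4 + 3, so a_0 = 0.
  4 = 1*3 + 1, so a_1 = 1.
  3 = 3*1 + 0, so a_2 = 3.
The remainder reaches 0 after 3 divisions, so the expansion has 3 partial quotients, read off in order.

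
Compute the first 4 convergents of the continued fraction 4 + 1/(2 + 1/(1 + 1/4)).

Using the convergent recurrence p_i = a_i*p_{i-1} + p_{i-2}, q_i = a_i*q_{i-1} + q_{i-2} with p_{-2}=0, p_{-1}=1, q_{-2}=1, q_{-1}=0:
  i=0: a_0=4, p_0 = 4*1 + 0 = 4, q_0 = 4*0 + 1 = 1.
  i=1: a_1=2, p_1 = 2*4 + 1 = 9, q_1 = 2*1 + 0 = 2.
  i=2: a_2=1, p_2 = 1*9 + 4 = 13, q_2 = 1*2 + 1 = 3.
  i=3: a_3=4, p_3 = 4*13 + 9 = 61, q_3 = 4*3 + 2 = 14.

4/1, 9/2, 13/3, 61/14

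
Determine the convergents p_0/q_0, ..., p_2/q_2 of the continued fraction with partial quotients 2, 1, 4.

2/1, 3/1, 14/5

Using the convergent recurrence p_i = a_i*p_{i-1} + p_{i-2}, q_i = a_i*q_{i-1} + q_{i-2} with p_{-2}=0, p_{-1}=1, q_{-2}=1, q_{-1}=0:
  i=0: a_0=2, p_0 = 2*1 + 0 = 2, q_0 = 2*0 + 1 = 1.
  i=1: a_1=1, p_1 = 1*2 + 1 = 3, q_1 = 1*1 + 0 = 1.
  i=2: a_2=4, p_2 = 4*3 + 2 = 14, q_2 = 4*1 + 1 = 5.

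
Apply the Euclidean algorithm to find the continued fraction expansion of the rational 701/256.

[2; 1, 2, 1, 4, 1, 1, 2, 2]

Run the Euclidean algorithm on 701 and 256; the successive quotients are the partial quotients a_0, a_1, ... (each step inverts the fractional part left over by the previous one):
  701 = 2*256 + 189, so a_0 = 2.
  256 = 1*189 + 67, so a_1 = 1.
  189 = 2*67 + 55, so a_2 = 2.
  67 = 1*55 + 12, so a_3 = 1.
  55 = 4*12 + 7, so a_4 = 4.
  12 = 1*7 + 5, so a_5 = 1.
  7 = 1*5 + 2, so a_6 = 1.
  5 = 2*2 + 1, so a_7 = 2.
  2 = 2*1 + 0, so a_8 = 2.
The remainder reaches 0 after 9 divisions, so the expansion has 9 partial quotients, read off in order.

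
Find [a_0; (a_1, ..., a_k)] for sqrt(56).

[7; (2, 14)]

Write x_i = (sqrt(56) + m_i)/d_i with (m_0, d_0) = (0, 1). a_0 = floor(sqrt(56)) = 7, since 7^2 = 49 <= 56 < 64 = 8^2.
Iterate m_{i+1} = d_i*a_i - m_i, d_{i+1} = (56 - m_{i+1}^2)/d_i, a_{i+1} = floor((a_0 + m_{i+1})/d_{i+1}):
  m_1 = 1*7 - 0 = 7, d_1 = (56 - 7^2)/1 = 7/1 = 7, a_1 = floor((7 + 7)/7) = 2.
  m_2 = 7*2 - 7 = 7, d_2 = (56 - 7^2)/7 = 7/7 = 1, a_2 = floor((7 + 7)/1) = 14.
  m_3 = 1*14 - 7 = 7, d_3 = (56 - 7^2)/1 = 7/1 = 7: (m_3, d_3) = (m_1, d_1) = (7, 7), so from here the quotients repeat a_1, a_2; the period length is 2.
Hence the expansion of sqrt(56) is a_0 = 7 followed by the repeating block 2, 14 (period 2).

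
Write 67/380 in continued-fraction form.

Run the Euclidean algorithm on 67 and 380; the successive quotients are the partial quotients a_0, a_1, ... (each step inverts the fractional part left over by the previous one):
  67 = 0*380 + 67, so a_0 = 0.
  380 = 5*67 + 45, so a_1 = 5.
  67 = 1*45 + 22, so a_2 = 1.
  45 = 2*22 + 1, so a_3 = 2.
  22 = 22*1 + 0, so a_4 = 22.
The remainder reaches 0 after 5 divisions, so the expansion has 5 partial quotients, read off in order.

[0; 5, 1, 2, 22]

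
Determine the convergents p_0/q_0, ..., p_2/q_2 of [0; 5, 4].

0/1, 1/5, 4/21

Using the convergent recurrence p_i = a_i*p_{i-1} + p_{i-2}, q_i = a_i*q_{i-1} + q_{i-2} with p_{-2}=0, p_{-1}=1, q_{-2}=1, q_{-1}=0:
  i=0: a_0=0, p_0 = 0*1 + 0 = 0, q_0 = 0*0 + 1 = 1.
  i=1: a_1=5, p_1 = 5*0 + 1 = 1, q_1 = 5*1 + 0 = 5.
  i=2: a_2=4, p_2 = 4*1 + 0 = 4, q_2 = 4*5 + 1 = 21.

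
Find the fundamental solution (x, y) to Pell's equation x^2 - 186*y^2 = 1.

(x, y) = (7501, 550)

First expand sqrt(186) as a continued fraction. With x_i = (sqrt(186) + m_i)/d_i and (m_0, d_0) = (0, 1): a_0 = floor(sqrt(186)) = 13, since 13^2 = 169 <= 186 < 196 = 14^2.
Iterate m_{i+1} = d_i*a_i - m_i, d_{i+1} = (186 - m_{i+1}^2)/d_i, a_{i+1} = floor((a_0 + m_{i+1})/d_{i+1}):
  m_1 = 1*13 - 0 = 13, d_1 = (186 - 13^2)/1 = 17/1 = 17, a_1 = floor((13 + 13)/17) = 1.
  m_2 = 17*1 - 13 = 4, d_2 = (186 - 4^2)/17 = 170/17 = 10, a_2 = floor((13 + 4)/10) = 1.
  m_3 = 10*1 - 4 = 6, d_3 = (186 - 6^2)/10 = 150/10 = 15, a_3 = floor((13 + 6)/15) = 1.
  m_4 = 15*1 - 6 = 9, d_4 = (186 - 9^2)/15 = 105/15 = 7, a_4 = floor((13 + 9)/7) = 3.
  m_5 = 7*3 - 9 = 12, d_5 = (186 - 12^2)/7 = 42/7 = 6, a_5 = floor((13 + 12)/6) = 4.
  m_6 = 6*4 - 12 = 12, d_6 = (186 - 12^2)/6 = 42/6 = 7, a_6 = floor((13 + 12)/7) = 3.
  m_7 = 7*3 - 12 = 9, d_7 = (186 - 9^2)/7 = 105/7 = 15, a_7 = floor((13 + 9)/15) = 1.
  m_8 = 15*1 - 9 = 6, d_8 = (186 - 6^2)/15 = 150/15 = 10, a_8 = floor((13 + 6)/10) = 1.
  m_9 = 10*1 - 6 = 4, d_9 = (186 - 4^2)/10 = 170/10 = 17, a_9 = floor((13 + 4)/17) = 1.
  m_10 = 17*1 - 4 = 13, d_10 = (186 - 13^2)/17 = 17/17 = 1, a_10 = floor((13 + 13)/1) = 26.
  m_11 = 1*26 - 13 = 13, d_11 = (186 - 13^2)/1 = 17/1 = 17: (m_11, d_11) = (m_1, d_1) = (13, 17), so from here the quotients repeat a_1, ..., a_10; the period length is 10.
So sqrt(186) = [13; (1, 1, 1, 3, 4, 3, 1, 1, 1, 26)] with period length k = 10.
k is even, so the fundamental solution of x^2 - 186y^2 = 1 is (p_{k-1}, q_{k-1}) = (p_9, q_9); compute convergents through index 9.
Convergents (p_i = a_i*p_{i-1} + p_{i-2}, q_i = a_i*q_{i-1} + q_{i-2} with p_{-2}=0, p_{-1}=1, q_{-2}=1, q_{-1}=0):
  i=0: a_0=13, p_0 = 13*1 + 0 = 13, q_0 = 13*0 + 1 = 1.
  i=1: a_1=1, p_1 = 1*13 + 1 = 14, q_1 = 1*1 + 0 = 1.
  i=2: a_2=1, p_2 = 1*14 + 13 = 27, q_2 = 1*1 + 1 = 2.
  i=3: a_3=1, p_3 = 1*27 + 14 = 41, q_3 = 1*2 + 1 = 3.
  i=4: a_4=3, p_4 = 3*41 + 27 = 150, q_4 = 3*3 + 2 = 11.
  i=5: a_5=4, p_5 = 4*150 + 41 = 641, q_5 = 4*11 + 3 = 47.
  i=6: a_6=3, p_6 = 3*641 + 150 = 2073, q_6 = 3*47 + 11 = 152.
  i=7: a_7=1, p_7 = 1*2073 + 641 = 2714, q_7 = 1*152 + 47 = 199.
  i=8: a_8=1, p_8 = 1*2714 + 2073 = 4787, q_8 = 1*199 + 152 = 351.
  i=9: a_9=1, p_9 = 1*4787 + 2714 = 7501, q_9 = 1*351 + 199 = 550.
Check: 7501^2 - 186*550^2 = 56265001 - 56265000 = 1, so (x, y) = (7501, 550) solves the equation, and by the theorem it is the least positive solution.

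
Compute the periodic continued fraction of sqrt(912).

Write x_i = (sqrt(912) + m_i)/d_i with (m_0, d_0) = (0, 1). a_0 = floor(sqrt(912)) = 30, since 30^2 = 900 <= 912 < 961 = 31^2.
Iterate m_{i+1} = d_i*a_i - m_i, d_{i+1} = (912 - m_{i+1}^2)/d_i, a_{i+1} = floor((a_0 + m_{i+1})/d_{i+1}):
  m_1 = 1*30 - 0 = 30, d_1 = (912 - 30^2)/1 = 12/1 = 12, a_1 = floor((30 + 30)/12) = 5.
  m_2 = 12*5 - 30 = 30, d_2 = (912 - 30^2)/12 = 12/12 = 1, a_2 = floor((30 + 30)/1) = 60.
  m_3 = 1*60 - 30 = 30, d_3 = (912 - 30^2)/1 = 12/1 = 12: (m_3, d_3) = (m_1, d_1) = (30, 12), so from here the quotients repeat a_1, a_2; the period length is 2.
Hence the expansion of sqrt(912) is a_0 = 30 followed by the repeating block 5, 60 (period 2).

[30; (5, 60)]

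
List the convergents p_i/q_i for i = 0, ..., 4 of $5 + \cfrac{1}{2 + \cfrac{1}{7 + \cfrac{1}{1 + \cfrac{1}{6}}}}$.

Using the convergent recurrence p_i = a_i*p_{i-1} + p_{i-2}, q_i = a_i*q_{i-1} + q_{i-2} with p_{-2}=0, p_{-1}=1, q_{-2}=1, q_{-1}=0:
  i=0: a_0=5, p_0 = 5*1 + 0 = 5, q_0 = 5*0 + 1 = 1.
  i=1: a_1=2, p_1 = 2*5 + 1 = 11, q_1 = 2*1 + 0 = 2.
  i=2: a_2=7, p_2 = 7*11 + 5 = 82, q_2 = 7*2 + 1 = 15.
  i=3: a_3=1, p_3 = 1*82 + 11 = 93, q_3 = 1*15 + 2 = 17.
  i=4: a_4=6, p_4 = 6*93 + 82 = 640, q_4 = 6*17 + 15 = 117.

5/1, 11/2, 82/15, 93/17, 640/117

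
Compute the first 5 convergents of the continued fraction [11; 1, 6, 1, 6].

Using the convergent recurrence p_i = a_i*p_{i-1} + p_{i-2}, q_i = a_i*q_{i-1} + q_{i-2} with p_{-2}=0, p_{-1}=1, q_{-2}=1, q_{-1}=0:
  i=0: a_0=11, p_0 = 11*1 + 0 = 11, q_0 = 11*0 + 1 = 1.
  i=1: a_1=1, p_1 = 1*11 + 1 = 12, q_1 = 1*1 + 0 = 1.
  i=2: a_2=6, p_2 = 6*12 + 11 = 83, q_2 = 6*1 + 1 = 7.
  i=3: a_3=1, p_3 = 1*83 + 12 = 95, q_3 = 1*7 + 1 = 8.
  i=4: a_4=6, p_4 = 6*95 + 83 = 653, q_4 = 6*8 + 7 = 55.

11/1, 12/1, 83/7, 95/8, 653/55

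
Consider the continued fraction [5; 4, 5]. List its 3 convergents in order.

Using the convergent recurrence p_i = a_i*p_{i-1} + p_{i-2}, q_i = a_i*q_{i-1} + q_{i-2} with p_{-2}=0, p_{-1}=1, q_{-2}=1, q_{-1}=0:
  i=0: a_0=5, p_0 = 5*1 + 0 = 5, q_0 = 5*0 + 1 = 1.
  i=1: a_1=4, p_1 = 4*5 + 1 = 21, q_1 = 4*1 + 0 = 4.
  i=2: a_2=5, p_2 = 5*21 + 5 = 110, q_2 = 5*4 + 1 = 21.

5/1, 21/4, 110/21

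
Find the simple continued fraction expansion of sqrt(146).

[12; (12, 24)]

Write x_i = (sqrt(146) + m_i)/d_i with (m_0, d_0) = (0, 1). a_0 = floor(sqrt(146)) = 12, since 12^2 = 144 <= 146 < 169 = 13^2.
Iterate m_{i+1} = d_i*a_i - m_i, d_{i+1} = (146 - m_{i+1}^2)/d_i, a_{i+1} = floor((a_0 + m_{i+1})/d_{i+1}):
  m_1 = 1*12 - 0 = 12, d_1 = (146 - 12^2)/1 = 2/1 = 2, a_1 = floor((12 + 12)/2) = 12.
  m_2 = 2*12 - 12 = 12, d_2 = (146 - 12^2)/2 = 2/2 = 1, a_2 = floor((12 + 12)/1) = 24.
  m_3 = 1*24 - 12 = 12, d_3 = (146 - 12^2)/1 = 2/1 = 2: (m_3, d_3) = (m_1, d_1) = (12, 2), so from here the quotients repeat a_1, a_2; the period length is 2.
Hence the expansion of sqrt(146) is a_0 = 12 followed by the repeating block 12, 24 (period 2).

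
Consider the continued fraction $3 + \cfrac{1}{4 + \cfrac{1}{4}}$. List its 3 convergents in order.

Using the convergent recurrence p_i = a_i*p_{i-1} + p_{i-2}, q_i = a_i*q_{i-1} + q_{i-2} with p_{-2}=0, p_{-1}=1, q_{-2}=1, q_{-1}=0:
  i=0: a_0=3, p_0 = 3*1 + 0 = 3, q_0 = 3*0 + 1 = 1.
  i=1: a_1=4, p_1 = 4*3 + 1 = 13, q_1 = 4*1 + 0 = 4.
  i=2: a_2=4, p_2 = 4*13 + 3 = 55, q_2 = 4*4 + 1 = 17.

3/1, 13/4, 55/17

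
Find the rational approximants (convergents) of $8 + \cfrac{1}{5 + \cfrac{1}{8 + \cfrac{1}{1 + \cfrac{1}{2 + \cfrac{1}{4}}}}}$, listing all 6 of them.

8/1, 41/5, 336/41, 377/46, 1090/133, 4737/578

Using the convergent recurrence p_i = a_i*p_{i-1} + p_{i-2}, q_i = a_i*q_{i-1} + q_{i-2} with p_{-2}=0, p_{-1}=1, q_{-2}=1, q_{-1}=0:
  i=0: a_0=8, p_0 = 8*1 + 0 = 8, q_0 = 8*0 + 1 = 1.
  i=1: a_1=5, p_1 = 5*8 + 1 = 41, q_1 = 5*1 + 0 = 5.
  i=2: a_2=8, p_2 = 8*41 + 8 = 336, q_2 = 8*5 + 1 = 41.
  i=3: a_3=1, p_3 = 1*336 + 41 = 377, q_3 = 1*41 + 5 = 46.
  i=4: a_4=2, p_4 = 2*377 + 336 = 1090, q_4 = 2*46 + 41 = 133.
  i=5: a_5=4, p_5 = 4*1090 + 377 = 4737, q_5 = 4*133 + 46 = 578.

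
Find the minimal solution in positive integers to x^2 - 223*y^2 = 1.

(x, y) = (224, 15)

First expand sqrt(223) as a continued fraction. With x_i = (sqrt(223) + m_i)/d_i and (m_0, d_0) = (0, 1): a_0 = floor(sqrt(223)) = 14, since 14^2 = 196 <= 223 < 225 = 15^2.
Iterate m_{i+1} = d_i*a_i - m_i, d_{i+1} = (223 - m_{i+1}^2)/d_i, a_{i+1} = floor((a_0 + m_{i+1})/d_{i+1}):
  m_1 = 1*14 - 0 = 14, d_1 = (223 - 14^2)/1 = 27/1 = 27, a_1 = floor((14 + 14)/27) = 1.
  m_2 = 27*1 - 14 = 13, d_2 = (223 - 13^2)/27 = 54/27 = 2, a_2 = floor((14 + 13)/2) = 13.
  m_3 = 2*13 - 13 = 13, d_3 = (223 - 13^2)/2 = 54/2 = 27, a_3 = floor((14 + 13)/27) = 1.
  m_4 = 27*1 - 13 = 14, d_4 = (223 - 14^2)/27 = 27/27 = 1, a_4 = floor((14 + 14)/1) = 28.
  m_5 = 1*28 - 14 = 14, d_5 = (223 - 14^2)/1 = 27/1 = 27: (m_5, d_5) = (m_1, d_1) = (14, 27), so from here the quotients repeat a_1, ..., a_4; the period length is 4.
So sqrt(223) = [14; (1, 13, 1, 28)] with period length k = 4.
k is even, so the fundamental solution of x^2 - 223y^2 = 1 is (p_{k-1}, q_{k-1}) = (p_3, q_3); compute convergents through index 3.
Convergents (p_i = a_i*p_{i-1} + p_{i-2}, q_i = a_i*q_{i-1} + q_{i-2} with p_{-2}=0, p_{-1}=1, q_{-2}=1, q_{-1}=0):
  i=0: a_0=14, p_0 = 14*1 + 0 = 14, q_0 = 14*0 + 1 = 1.
  i=1: a_1=1, p_1 = 1*14 + 1 = 15, q_1 = 1*1 + 0 = 1.
  i=2: a_2=13, p_2 = 13*15 + 14 = 209, q_2 = 13*1 + 1 = 14.
  i=3: a_3=1, p_3 = 1*209 + 15 = 224, q_3 = 1*14 + 1 = 15.
Check: 224^2 - 223*15^2 = 50176 - 50175 = 1, so (x, y) = (224, 15) solves the equation, and by the theorem it is the least positive solution.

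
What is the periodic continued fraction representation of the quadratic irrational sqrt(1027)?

Write x_i = (sqrt(1027) + m_i)/d_i with (m_0, d_0) = (0, 1). a_0 = floor(sqrt(1027)) = 32, since 32^2 = 1024 <= 1027 < 1089 = 33^2.
Iterate m_{i+1} = d_i*a_i - m_i, d_{i+1} = (1027 - m_{i+1}^2)/d_i, a_{i+1} = floor((a_0 + m_{i+1})/d_{i+1}):
  m_1 = 1*32 - 0 = 32, d_1 = (1027 - 32^2)/1 = 3/1 = 3, a_1 = floor((32 + 32)/3) = 21.
  m_2 = 3*21 - 32 = 31, d_2 = (1027 - 31^2)/3 = 66/3 = 22, a_2 = floor((32 + 31)/22) = 2.
  m_3 = 22*2 - 31 = 13, d_3 = (1027 - 13^2)/22 = 858/22 = 39, a_3 = floor((32 + 13)/39) = 1.
  m_4 = 39*1 - 13 = 26, d_4 = (1027 - 26^2)/39 = 351/39 = 9, a_4 = floor((32 + 26)/9) = 6.
  m_5 = 9*6 - 26 = 28, d_5 = (1027 - 28^2)/9 = 243/9 = 27, a_5 = floor((32 + 28)/27) = 2.
  m_6 = 27*2 - 28 = 26, d_6 = (1027 - 26^2)/27 = 351/27 = 13, a_6 = floor((32 + 26)/13) = 4.
  m_7 = 13*4 - 26 = 26, d_7 = (1027 - 26^2)/13 = 351/13 = 27, a_7 = floor((32 + 26)/27) = 2.
  m_8 = 27*2 - 26 = 28, d_8 = (1027 - 28^2)/27 = 243/27 = 9, a_8 = floor((32 + 28)/9) = 6.
  m_9 = 9*6 - 28 = 26, d_9 = (1027 - 26^2)/9 = 351/9 = 39, a_9 = floor((32 + 26)/39) = 1.
  m_10 = 39*1 - 26 = 13, d_10 = (1027 - 13^2)/39 = 858/39 = 22, a_10 = floor((32 + 13)/22) = 2.
  m_11 = 22*2 - 13 = 31, d_11 = (1027 - 31^2)/22 = 66/22 = 3, a_11 = floor((32 + 31)/3) = 21.
  m_12 = 3*21 - 31 = 32, d_12 = (1027 - 32^2)/3 = 3/3 = 1, a_12 = floor((32 + 32)/1) = 64.
  m_13 = 1*64 - 32 = 32, d_13 = (1027 - 32^2)/1 = 3/1 = 3: (m_13, d_13) = (m_1, d_1) = (32, 3), so from here the quotients repeat a_1, ..., a_12; the period length is 12.
Hence the expansion of sqrt(1027) is a_0 = 32 followed by the repeating block 21, 2, 1, 6, 2, 4, 2, 6, 1, 2, 21, 64 (period 12).

[32; (21, 2, 1, 6, 2, 4, 2, 6, 1, 2, 21, 64)]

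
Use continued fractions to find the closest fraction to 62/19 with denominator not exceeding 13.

Expand x = 62/19 as a continued fraction with the Euclidean algorithm:
  62 = 3*19 + 5, so a_0 = 3.
  19 = 3*5 + 4, so a_1 = 3.
  5 = 1*4 + 1, so a_2 = 1.
  4 = 4*1 + 0, so a_3 = 4.
so x = [3; 3, 1, 4].
Convergents (p_i = a_i*p_{i-1} + p_{i-2}, q_i = a_i*q_{i-1} + q_{i-2} with p_{-2}=0, p_{-1}=1, q_{-2}=1, q_{-1}=0), until the denominator exceeds 13:
  i=0: a_0=3, p_0 = 3*1 + 0 = 3, q_0 = 3*0 + 1 = 1.
  i=1: a_1=3, p_1 = 3*3 + 1 = 10, q_1 = 3*1 + 0 = 3.
  i=2: a_2=1, p_2 = 1*10 + 3 = 13, q_2 = 1*3 + 1 = 4.
  i=3: a_3=4, p_3 = 4*13 + 10 = 62, q_3 = 4*4 + 3 = 19.
q_3 = 19 > 13, so the last convergent with denominator <= 13 is p_2/q_2 = 13/4.
The closest fraction with denominator <= 13 is either p_2/q_2 or the intermediate fraction (k*p_2 + p_1)/(k*q_2 + q_1) with the largest k >= 1 whose denominator stays <= 13; these approach x as k grows, and every other convergent or intermediate fraction in range is farther away.
Largest k: floor((13 - q_1)/q_2) = floor((13 - 3)/4) = 2.
That gives (2*13 + 10)/(2*4 + 3) = 36/11.
Compare the errors: |x - 13/4| = |62*4 - 13*19|/(19*4) = 1/76, and |x - 36/11| = |62*11 - 36*19|/(19*11) = 2/209.
Cross-multiplying, 2*76 = 152 < 209 = 1*209, so 2/209 is smaller: the intermediate fraction 36/11 is closer to x than 13/4.

36/11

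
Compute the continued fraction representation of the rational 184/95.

[1; 1, 14, 1, 5]

Run the Euclidean algorithm on 184 and 95; the successive quotients are the partial quotients a_0, a_1, ... (each step inverts the fractional part left over by the previous one):
  184 = 1*95 + 89, so a_0 = 1.
  95 = 1*89 + 6, so a_1 = 1.
  89 = 14*6 + 5, so a_2 = 14.
  6 = 1*5 + 1, so a_3 = 1.
  5 = 5*1 + 0, so a_4 = 5.
The remainder reaches 0 after 5 divisions, so the expansion has 5 partial quotients, read off in order.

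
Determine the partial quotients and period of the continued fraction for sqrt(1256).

Write x_i = (sqrt(1256) + m_i)/d_i with (m_0, d_0) = (0, 1). a_0 = floor(sqrt(1256)) = 35, since 35^2 = 1225 <= 1256 < 1296 = 36^2.
Iterate m_{i+1} = d_i*a_i - m_i, d_{i+1} = (1256 - m_{i+1}^2)/d_i, a_{i+1} = floor((a_0 + m_{i+1})/d_{i+1}):
  m_1 = 1*35 - 0 = 35, d_1 = (1256 - 35^2)/1 = 31/1 = 31, a_1 = floor((35 + 35)/31) = 2.
  m_2 = 31*2 - 35 = 27, d_2 = (1256 - 27^2)/31 = 527/31 = 17, a_2 = floor((35 + 27)/17) = 3.
  m_3 = 17*3 - 27 = 24, d_3 = (1256 - 24^2)/17 = 680/17 = 40, a_3 = floor((35 + 24)/40) = 1.
  m_4 = 40*1 - 24 = 16, d_4 = (1256 - 16^2)/40 = 1000/40 = 25, a_4 = floor((35 + 16)/25) = 2.
  m_5 = 25*2 - 16 = 34, d_5 = (1256 - 34^2)/25 = 100/25 = 4, a_5 = floor((35 + 34)/4) = 17.
  m_6 = 4*17 - 34 = 34, d_6 = (1256 - 34^2)/4 = 100/4 = 25, a_6 = floor((35 + 34)/25) = 2.
  m_7 = 25*2 - 34 = 16, d_7 = (1256 - 16^2)/25 = 1000/25 = 40, a_7 = floor((35 + 16)/40) = 1.
  m_8 = 40*1 - 16 = 24, d_8 = (1256 - 24^2)/40 = 680/40 = 17, a_8 = floor((35 + 24)/17) = 3.
  m_9 = 17*3 - 24 = 27, d_9 = (1256 - 27^2)/17 = 527/17 = 31, a_9 = floor((35 + 27)/31) = 2.
  m_10 = 31*2 - 27 = 35, d_10 = (1256 - 35^2)/31 = 31/31 = 1, a_10 = floor((35 + 35)/1) = 70.
  m_11 = 1*70 - 35 = 35, d_11 = (1256 - 35^2)/1 = 31/1 = 31: (m_11, d_11) = (m_1, d_1) = (35, 31), so from here the quotients repeat a_1, ..., a_10; the period length is 10.
Hence the expansion of sqrt(1256) is a_0 = 35 followed by the repeating block 2, 3, 1, 2, 17, 2, 1, 3, 2, 70 (period 10).

[35; (2, 3, 1, 2, 17, 2, 1, 3, 2, 70)]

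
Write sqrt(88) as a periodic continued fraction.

Write x_i = (sqrt(88) + m_i)/d_i with (m_0, d_0) = (0, 1). a_0 = floor(sqrt(88)) = 9, since 9^2 = 81 <= 88 < 100 = 10^2.
Iterate m_{i+1} = d_i*a_i - m_i, d_{i+1} = (88 - m_{i+1}^2)/d_i, a_{i+1} = floor((a_0 + m_{i+1})/d_{i+1}):
  m_1 = 1*9 - 0 = 9, d_1 = (88 - 9^2)/1 = 7/1 = 7, a_1 = floor((9 + 9)/7) = 2.
  m_2 = 7*2 - 9 = 5, d_2 = (88 - 5^2)/7 = 63/7 = 9, a_2 = floor((9 + 5)/9) = 1.
  m_3 = 9*1 - 5 = 4, d_3 = (88 - 4^2)/9 = 72/9 = 8, a_3 = floor((9 + 4)/8) = 1.
  m_4 = 8*1 - 4 = 4, d_4 = (88 - 4^2)/8 = 72/8 = 9, a_4 = floor((9 + 4)/9) = 1.
  m_5 = 9*1 - 4 = 5, d_5 = (88 - 5^2)/9 = 63/9 = 7, a_5 = floor((9 + 5)/7) = 2.
  m_6 = 7*2 - 5 = 9, d_6 = (88 - 9^2)/7 = 7/7 = 1, a_6 = floor((9 + 9)/1) = 18.
  m_7 = 1*18 - 9 = 9, d_7 = (88 - 9^2)/1 = 7/1 = 7: (m_7, d_7) = (m_1, d_1) = (9, 7), so from here the quotients repeat a_1, ..., a_6; the period length is 6.
Hence the expansion of sqrt(88) is a_0 = 9 followed by the repeating block 2, 1, 1, 1, 2, 18 (period 6).

[9; (2, 1, 1, 1, 2, 18)]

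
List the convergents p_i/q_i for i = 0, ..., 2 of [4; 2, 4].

Using the convergent recurrence p_i = a_i*p_{i-1} + p_{i-2}, q_i = a_i*q_{i-1} + q_{i-2} with p_{-2}=0, p_{-1}=1, q_{-2}=1, q_{-1}=0:
  i=0: a_0=4, p_0 = 4*1 + 0 = 4, q_0 = 4*0 + 1 = 1.
  i=1: a_1=2, p_1 = 2*4 + 1 = 9, q_1 = 2*1 + 0 = 2.
  i=2: a_2=4, p_2 = 4*9 + 4 = 40, q_2 = 4*2 + 1 = 9.

4/1, 9/2, 40/9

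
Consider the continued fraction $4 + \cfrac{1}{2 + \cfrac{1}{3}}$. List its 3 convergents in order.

4/1, 9/2, 31/7

Using the convergent recurrence p_i = a_i*p_{i-1} + p_{i-2}, q_i = a_i*q_{i-1} + q_{i-2} with p_{-2}=0, p_{-1}=1, q_{-2}=1, q_{-1}=0:
  i=0: a_0=4, p_0 = 4*1 + 0 = 4, q_0 = 4*0 + 1 = 1.
  i=1: a_1=2, p_1 = 2*4 + 1 = 9, q_1 = 2*1 + 0 = 2.
  i=2: a_2=3, p_2 = 3*9 + 4 = 31, q_2 = 3*2 + 1 = 7.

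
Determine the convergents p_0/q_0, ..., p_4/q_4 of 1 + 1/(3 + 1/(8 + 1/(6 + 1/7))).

1/1, 4/3, 33/25, 202/153, 1447/1096

Using the convergent recurrence p_i = a_i*p_{i-1} + p_{i-2}, q_i = a_i*q_{i-1} + q_{i-2} with p_{-2}=0, p_{-1}=1, q_{-2}=1, q_{-1}=0:
  i=0: a_0=1, p_0 = 1*1 + 0 = 1, q_0 = 1*0 + 1 = 1.
  i=1: a_1=3, p_1 = 3*1 + 1 = 4, q_1 = 3*1 + 0 = 3.
  i=2: a_2=8, p_2 = 8*4 + 1 = 33, q_2 = 8*3 + 1 = 25.
  i=3: a_3=6, p_3 = 6*33 + 4 = 202, q_3 = 6*25 + 3 = 153.
  i=4: a_4=7, p_4 = 7*202 + 33 = 1447, q_4 = 7*153 + 25 = 1096.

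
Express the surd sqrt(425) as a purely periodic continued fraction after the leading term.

Write x_i = (sqrt(425) + m_i)/d_i with (m_0, d_0) = (0, 1). a_0 = floor(sqrt(425)) = 20, since 20^2 = 400 <= 425 < 441 = 21^2.
Iterate m_{i+1} = d_i*a_i - m_i, d_{i+1} = (425 - m_{i+1}^2)/d_i, a_{i+1} = floor((a_0 + m_{i+1})/d_{i+1}):
  m_1 = 1*20 - 0 = 20, d_1 = (425 - 20^2)/1 = 25/1 = 25, a_1 = floor((20 + 20)/25) = 1.
  m_2 = 25*1 - 20 = 5, d_2 = (425 - 5^2)/25 = 400/25 = 16, a_2 = floor((20 + 5)/16) = 1.
  m_3 = 16*1 - 5 = 11, d_3 = (425 - 11^2)/16 = 304/16 = 19, a_3 = floor((20 + 11)/19) = 1.
  m_4 = 19*1 - 11 = 8, d_4 = (425 - 8^2)/19 = 361/19 = 19, a_4 = floor((20 + 8)/19) = 1.
  m_5 = 19*1 - 8 = 11, d_5 = (425 - 11^2)/19 = 304/19 = 16, a_5 = floor((20 + 11)/16) = 1.
  m_6 = 16*1 - 11 = 5, d_6 = (425 - 5^2)/16 = 400/16 = 25, a_6 = floor((20 + 5)/25) = 1.
  m_7 = 25*1 - 5 = 20, d_7 = (425 - 20^2)/25 = 25/25 = 1, a_7 = floor((20 + 20)/1) = 40.
  m_8 = 1*40 - 20 = 20, d_8 = (425 - 20^2)/1 = 25/1 = 25: (m_8, d_8) = (m_1, d_1) = (20, 25), so from here the quotients repeat a_1, ..., a_7; the period length is 7.
Hence the expansion of sqrt(425) is a_0 = 20 followed by the repeating block 1, 1, 1, 1, 1, 1, 40 (period 7).

[20; (1, 1, 1, 1, 1, 1, 40)]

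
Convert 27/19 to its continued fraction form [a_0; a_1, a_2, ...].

Run the Euclidean algorithm on 27 and 19; the successive quotients are the partial quotients a_0, a_1, ... (each step inverts the fractional part left over by the previous one):
  27 = 1*19 + 8, so a_0 = 1.
  19 = 2*8 + 3, so a_1 = 2.
  8 = 2*3 + 2, so a_2 = 2.
  3 = 1*2 + 1, so a_3 = 1.
  2 = 2*1 + 0, so a_4 = 2.
The remainder reaches 0 after 5 divisions, so the expansion has 5 partial quotients, read off in order.

[1; 2, 2, 1, 2]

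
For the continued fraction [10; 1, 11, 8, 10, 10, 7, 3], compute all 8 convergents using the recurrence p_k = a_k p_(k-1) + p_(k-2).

10/1, 11/1, 131/12, 1059/97, 10721/982, 108269/9917, 768604/70401, 2414081/221120

Using the convergent recurrence p_i = a_i*p_{i-1} + p_{i-2}, q_i = a_i*q_{i-1} + q_{i-2} with p_{-2}=0, p_{-1}=1, q_{-2}=1, q_{-1}=0:
  i=0: a_0=10, p_0 = 10*1 + 0 = 10, q_0 = 10*0 + 1 = 1.
  i=1: a_1=1, p_1 = 1*10 + 1 = 11, q_1 = 1*1 + 0 = 1.
  i=2: a_2=11, p_2 = 11*11 + 10 = 131, q_2 = 11*1 + 1 = 12.
  i=3: a_3=8, p_3 = 8*131 + 11 = 1059, q_3 = 8*12 + 1 = 97.
  i=4: a_4=10, p_4 = 10*1059 + 131 = 10721, q_4 = 10*97 + 12 = 982.
  i=5: a_5=10, p_5 = 10*10721 + 1059 = 108269, q_5 = 10*982 + 97 = 9917.
  i=6: a_6=7, p_6 = 7*108269 + 10721 = 768604, q_6 = 7*9917 + 982 = 70401.
  i=7: a_7=3, p_7 = 3*768604 + 108269 = 2414081, q_7 = 3*70401 + 9917 = 221120.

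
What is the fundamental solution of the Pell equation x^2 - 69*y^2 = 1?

First expand sqrt(69) as a continued fraction. With x_i = (sqrt(69) + m_i)/d_i and (m_0, d_0) = (0, 1): a_0 = floor(sqrt(69)) = 8, since 8^2 = 64 <= 69 < 81 = 9^2.
Iterate m_{i+1} = d_i*a_i - m_i, d_{i+1} = (69 - m_{i+1}^2)/d_i, a_{i+1} = floor((a_0 + m_{i+1})/d_{i+1}):
  m_1 = 1*8 - 0 = 8, d_1 = (69 - 8^2)/1 = 5/1 = 5, a_1 = floor((8 + 8)/5) = 3.
  m_2 = 5*3 - 8 = 7, d_2 = (69 - 7^2)/5 = 20/5 = 4, a_2 = floor((8 + 7)/4) = 3.
  m_3 = 4*3 - 7 = 5, d_3 = (69 - 5^2)/4 = 44/4 = 11, a_3 = floor((8 + 5)/11) = 1.
  m_4 = 11*1 - 5 = 6, d_4 = (69 - 6^2)/11 = 33/11 = 3, a_4 = floor((8 + 6)/3) = 4.
  m_5 = 3*4 - 6 = 6, d_5 = (69 - 6^2)/3 = 33/3 = 11, a_5 = floor((8 + 6)/11) = 1.
  m_6 = 11*1 - 6 = 5, d_6 = (69 - 5^2)/11 = 44/11 = 4, a_6 = floor((8 + 5)/4) = 3.
  m_7 = 4*3 - 5 = 7, d_7 = (69 - 7^2)/4 = 20/4 = 5, a_7 = floor((8 + 7)/5) = 3.
  m_8 = 5*3 - 7 = 8, d_8 = (69 - 8^2)/5 = 5/5 = 1, a_8 = floor((8 + 8)/1) = 16.
  m_9 = 1*16 - 8 = 8, d_9 = (69 - 8^2)/1 = 5/1 = 5: (m_9, d_9) = (m_1, d_1) = (8, 5), so from here the quotients repeat a_1, ..., a_8; the period length is 8.
So sqrt(69) = [8; (3, 3, 1, 4, 1, 3, 3, 16)] with period length k = 8.
k is even, so the fundamental solution of x^2 - 69y^2 = 1 is (p_{k-1}, q_{k-1}) = (p_7, q_7); compute convergents through index 7.
Convergents (p_i = a_i*p_{i-1} + p_{i-2}, q_i = a_i*q_{i-1} + q_{i-2} with p_{-2}=0, p_{-1}=1, q_{-2}=1, q_{-1}=0):
  i=0: a_0=8, p_0 = 8*1 + 0 = 8, q_0 = 8*0 + 1 = 1.
  i=1: a_1=3, p_1 = 3*8 + 1 = 25, q_1 = 3*1 + 0 = 3.
  i=2: a_2=3, p_2 = 3*25 + 8 = 83, q_2 = 3*3 + 1 = 10.
  i=3: a_3=1, p_3 = 1*83 + 25 = 108, q_3 = 1*10 + 3 = 13.
  i=4: a_4=4, p_4 = 4*108 + 83 = 515, q_4 = 4*13 + 10 = 62.
  i=5: a_5=1, p_5 = 1*515 + 108 = 623, q_5 = 1*62 + 13 = 75.
  i=6: a_6=3, p_6 = 3*623 + 515 = 2384, q_6 = 3*75 + 62 = 287.
  i=7: a_7=3, p_7 = 3*2384 + 623 = 7775, q_7 = 3*287 + 75 = 936.
Check: 7775^2 - 69*936^2 = 60450625 - 60450624 = 1, so (x, y) = (7775, 936) solves the equation, and by the theorem it is the least positive solution.

(x, y) = (7775, 936)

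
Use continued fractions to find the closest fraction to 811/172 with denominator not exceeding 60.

33/7

Expand x = 811/172 as a continued fraction with the Euclidean algorithm:
  811 = 4*172 + 123, so a_0 = 4.
  172 = 1*123 + 49, so a_1 = 1.
  123 = 2*49 + 25, so a_2 = 2.
  49 = 1*25 + 24, so a_3 = 1.
  25 = 1*24 + 1, so a_4 = 1.
  24 = 24*1 + 0, so a_5 = 24.
so x = [4; 1, 2, 1, 1, 24].
Convergents (p_i = a_i*p_{i-1} + p_{i-2}, q_i = a_i*q_{i-1} + q_{i-2} with p_{-2}=0, p_{-1}=1, q_{-2}=1, q_{-1}=0), until the denominator exceeds 60:
  i=0: a_0=4, p_0 = 4*1 + 0 = 4, q_0 = 4*0 + 1 = 1.
  i=1: a_1=1, p_1 = 1*4 + 1 = 5, q_1 = 1*1 + 0 = 1.
  i=2: a_2=2, p_2 = 2*5 + 4 = 14, q_2 = 2*1 + 1 = 3.
  i=3: a_3=1, p_3 = 1*14 + 5 = 19, q_3 = 1*3 + 1 = 4.
  i=4: a_4=1, p_4 = 1*19 + 14 = 33, q_4 = 1*4 + 3 = 7.
  i=5: a_5=24, p_5 = 24*33 + 19 = 811, q_5 = 24*7 + 4 = 172.
q_5 = 172 > 60, so the last convergent with denominator <= 60 is p_4/q_4 = 33/7.
The closest fraction with denominator <= 60 is either p_4/q_4 or the intermediate fraction (k*p_4 + p_3)/(k*q_4 + q_3) with the largest k >= 1 whose denominator stays <= 60; these approach x as k grows, and every other convergent or intermediate fraction in range is farther away.
Largest k: floor((60 - q_3)/q_4) = floor((60 - 4)/7) = 8.
That gives (8*33 + 19)/(8*7 + 4) = 283/60.
Compare the errors: |x - 33/7| = |811*7 - 33*172|/(172*7) = 1/1204, and |x - 283/60| = |811*60 - 283*172|/(172*60) = 16/10320.
Cross-multiplying, 1*10320 = 10320 < 19264 = 16*1204, so 1/1204 is smaller: the convergent 33/7 is closer to x than 283/60.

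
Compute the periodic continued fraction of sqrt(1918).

[43; (1, 3, 1, 7, 6, 7, 1, 3, 1, 86)]

Write x_i = (sqrt(1918) + m_i)/d_i with (m_0, d_0) = (0, 1). a_0 = floor(sqrt(1918)) = 43, since 43^2 = 1849 <= 1918 < 1936 = 44^2.
Iterate m_{i+1} = d_i*a_i - m_i, d_{i+1} = (1918 - m_{i+1}^2)/d_i, a_{i+1} = floor((a_0 + m_{i+1})/d_{i+1}):
  m_1 = 1*43 - 0 = 43, d_1 = (1918 - 43^2)/1 = 69/1 = 69, a_1 = floor((43 + 43)/69) = 1.
  m_2 = 69*1 - 43 = 26, d_2 = (1918 - 26^2)/69 = 1242/69 = 18, a_2 = floor((43 + 26)/18) = 3.
  m_3 = 18*3 - 26 = 28, d_3 = (1918 - 28^2)/18 = 1134/18 = 63, a_3 = floor((43 + 28)/63) = 1.
  m_4 = 63*1 - 28 = 35, d_4 = (1918 - 35^2)/63 = 693/63 = 11, a_4 = floor((43 + 35)/11) = 7.
  m_5 = 11*7 - 35 = 42, d_5 = (1918 - 42^2)/11 = 154/11 = 14, a_5 = floor((43 + 42)/14) = 6.
  m_6 = 14*6 - 42 = 42, d_6 = (1918 - 42^2)/14 = 154/14 = 11, a_6 = floor((43 + 42)/11) = 7.
  m_7 = 11*7 - 42 = 35, d_7 = (1918 - 35^2)/11 = 693/11 = 63, a_7 = floor((43 + 35)/63) = 1.
  m_8 = 63*1 - 35 = 28, d_8 = (1918 - 28^2)/63 = 1134/63 = 18, a_8 = floor((43 + 28)/18) = 3.
  m_9 = 18*3 - 28 = 26, d_9 = (1918 - 26^2)/18 = 1242/18 = 69, a_9 = floor((43 + 26)/69) = 1.
  m_10 = 69*1 - 26 = 43, d_10 = (1918 - 43^2)/69 = 69/69 = 1, a_10 = floor((43 + 43)/1) = 86.
  m_11 = 1*86 - 43 = 43, d_11 = (1918 - 43^2)/1 = 69/1 = 69: (m_11, d_11) = (m_1, d_1) = (43, 69), so from here the quotients repeat a_1, ..., a_10; the period length is 10.
Hence the expansion of sqrt(1918) is a_0 = 43 followed by the repeating block 1, 3, 1, 7, 6, 7, 1, 3, 1, 86 (period 10).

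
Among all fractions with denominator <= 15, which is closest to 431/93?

51/11

Expand x = 431/93 as a continued fraction with the Euclidean algorithm:
  431 = 4*93 + 59, so a_0 = 4.
  93 = 1*59 + 34, so a_1 = 1.
  59 = 1*34 + 25, so a_2 = 1.
  34 = 1*25 + 9, so a_3 = 1.
  25 = 2*9 + 7, so a_4 = 2.
  9 = 1*7 + 2, so a_5 = 1.
  7 = 3*2 + 1, so a_6 = 3.
  2 = 2*1 + 0, so a_7 = 2.
so x = [4; 1, 1, 1, 2, 1, 3, 2].
Convergents (p_i = a_i*p_{i-1} + p_{i-2}, q_i = a_i*q_{i-1} + q_{i-2} with p_{-2}=0, p_{-1}=1, q_{-2}=1, q_{-1}=0), until the denominator exceeds 15:
  i=0: a_0=4, p_0 = 4*1 + 0 = 4, q_0 = 4*0 + 1 = 1.
  i=1: a_1=1, p_1 = 1*4 + 1 = 5, q_1 = 1*1 + 0 = 1.
  i=2: a_2=1, p_2 = 1*5 + 4 = 9, q_2 = 1*1 + 1 = 2.
  i=3: a_3=1, p_3 = 1*9 + 5 = 14, q_3 = 1*2 + 1 = 3.
  i=4: a_4=2, p_4 = 2*14 + 9 = 37, q_4 = 2*3 + 2 = 8.
  i=5: a_5=1, p_5 = 1*37 + 14 = 51, q_5 = 1*8 + 3 = 11.
  i=6: a_6=3, p_6 = 3*51 + 37 = 190, q_6 = 3*11 + 8 = 41.
q_6 = 41 > 15, so the last convergent with denominator <= 15 is p_5/q_5 = 51/11.
The closest fraction with denominator <= 15 is either p_5/q_5 or the intermediate fraction (k*p_5 + p_4)/(k*q_5 + q_4) with the largest k >= 1 whose denominator stays <= 15; these approach x as k grows, and every other convergent or intermediate fraction in range is farther away.
Largest k: floor((15 - q_4)/q_5) = floor((15 - 8)/11) = 0.
Since k = 0, no intermediate fraction beyond p_5/q_5 has denominator <= 15, so the convergent 51/11 is the closest (its error is |431*11 - 51*93|/(93*11) = 2/1023).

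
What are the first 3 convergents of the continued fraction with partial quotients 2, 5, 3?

Using the convergent recurrence p_i = a_i*p_{i-1} + p_{i-2}, q_i = a_i*q_{i-1} + q_{i-2} with p_{-2}=0, p_{-1}=1, q_{-2}=1, q_{-1}=0:
  i=0: a_0=2, p_0 = 2*1 + 0 = 2, q_0 = 2*0 + 1 = 1.
  i=1: a_1=5, p_1 = 5*2 + 1 = 11, q_1 = 5*1 + 0 = 5.
  i=2: a_2=3, p_2 = 3*11 + 2 = 35, q_2 = 3*5 + 1 = 16.

2/1, 11/5, 35/16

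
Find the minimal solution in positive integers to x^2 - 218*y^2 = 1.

(x, y) = (126003, 8534)

First expand sqrt(218) as a continued fraction. With x_i = (sqrt(218) + m_i)/d_i and (m_0, d_0) = (0, 1): a_0 = floor(sqrt(218)) = 14, since 14^2 = 196 <= 218 < 225 = 15^2.
Iterate m_{i+1} = d_i*a_i - m_i, d_{i+1} = (218 - m_{i+1}^2)/d_i, a_{i+1} = floor((a_0 + m_{i+1})/d_{i+1}):
  m_1 = 1*14 - 0 = 14, d_1 = (218 - 14^2)/1 = 22/1 = 22, a_1 = floor((14 + 14)/22) = 1.
  m_2 = 22*1 - 14 = 8, d_2 = (218 - 8^2)/22 = 154/22 = 7, a_2 = floor((14 + 8)/7) = 3.
  m_3 = 7*3 - 8 = 13, d_3 = (218 - 13^2)/7 = 49/7 = 7, a_3 = floor((14 + 13)/7) = 3.
  m_4 = 7*3 - 13 = 8, d_4 = (218 - 8^2)/7 = 154/7 = 22, a_4 = floor((14 + 8)/22) = 1.
  m_5 = 22*1 - 8 = 14, d_5 = (218 - 14^2)/22 = 22/22 = 1, a_5 = floor((14 + 14)/1) = 28.
  m_6 = 1*28 - 14 = 14, d_6 = (218 - 14^2)/1 = 22/1 = 22: (m_6, d_6) = (m_1, d_1) = (14, 22), so from here the quotients repeat a_1, ..., a_5; the period length is 5.
So sqrt(218) = [14; (1, 3, 3, 1, 28)] with period length k = 5.
k is odd, so (p_{k-1}, q_{k-1}) only solves x^2 - 218y^2 = -1 and the fundamental solution of x^2 - 218y^2 = 1 is (p_{2k-1}, q_{2k-1}) = (p_9, q_9); compute convergents through index 9, running through the period twice.
Convergents (p_i = a_i*p_{i-1} + p_{i-2}, q_i = a_i*q_{i-1} + q_{i-2} with p_{-2}=0, p_{-1}=1, q_{-2}=1, q_{-1}=0):
  i=0: a_0=14, p_0 = 14*1 + 0 = 14, q_0 = 14*0 + 1 = 1.
  i=1: a_1=1, p_1 = 1*14 + 1 = 15, q_1 = 1*1 + 0 = 1.
  i=2: a_2=3, p_2 = 3*15 + 14 = 59, q_2 = 3*1 + 1 = 4.
  i=3: a_3=3, p_3 = 3*59 + 15 = 192, q_3 = 3*4 + 1 = 13.
  i=4: a_4=1, p_4 = 1*192 + 59 = 251, q_4 = 1*13 + 4 = 17.
  i=5: a_5=28, p_5 = 28*251 + 192 = 7220, q_5 = 28*17 + 13 = 489.
  i=6: a_6=1, p_6 = 1*7220 + 251 = 7471, q_6 = 1*489 + 17 = 506.
  i=7: a_7=3, p_7 = 3*7471 + 7220 = 29633, q_7 = 3*506 + 489 = 2007.
  i=8: a_8=3, p_8 = 3*29633 + 7471 = 96370, q_8 = 3*2007 + 506 = 6527.
  i=9: a_9=1, p_9 = 1*96370 + 29633 = 126003, q_9 = 1*6527 + 2007 = 8534.
Indeed p_4^2 - 218*q_4^2 = 63001 - 63002 = -1, not +1.
Check: 126003^2 - 218*8534^2 = 15876756009 - 15876756008 = 1, so (x, y) = (126003, 8534) solves the equation, and by the theorem it is the least positive solution.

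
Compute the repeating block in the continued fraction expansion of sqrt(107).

Write x_i = (sqrt(107) + m_i)/d_i with (m_0, d_0) = (0, 1). a_0 = floor(sqrt(107)) = 10, since 10^2 = 100 <= 107 < 121 = 11^2.
Iterate m_{i+1} = d_i*a_i - m_i, d_{i+1} = (107 - m_{i+1}^2)/d_i, a_{i+1} = floor((a_0 + m_{i+1})/d_{i+1}):
  m_1 = 1*10 - 0 = 10, d_1 = (107 - 10^2)/1 = 7/1 = 7, a_1 = floor((10 + 10)/7) = 2.
  m_2 = 7*2 - 10 = 4, d_2 = (107 - 4^2)/7 = 91/7 = 13, a_2 = floor((10 + 4)/13) = 1.
  m_3 = 13*1 - 4 = 9, d_3 = (107 - 9^2)/13 = 26/13 = 2, a_3 = floor((10 + 9)/2) = 9.
  m_4 = 2*9 - 9 = 9, d_4 = (107 - 9^2)/2 = 26/2 = 13, a_4 = floor((10 + 9)/13) = 1.
  m_5 = 13*1 - 9 = 4, d_5 = (107 - 4^2)/13 = 91/13 = 7, a_5 = floor((10 + 4)/7) = 2.
  m_6 = 7*2 - 4 = 10, d_6 = (107 - 10^2)/7 = 7/7 = 1, a_6 = floor((10 + 10)/1) = 20.
  m_7 = 1*20 - 10 = 10, d_7 = (107 - 10^2)/1 = 7/1 = 7: (m_7, d_7) = (m_1, d_1) = (10, 7), so from here the quotients repeat a_1, ..., a_6; the period length is 6.
Hence the expansion of sqrt(107) is a_0 = 10 followed by the repeating block 2, 1, 9, 1, 2, 20 (period 6).

[10; (2, 1, 9, 1, 2, 20)]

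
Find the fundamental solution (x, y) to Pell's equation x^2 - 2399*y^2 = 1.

First expand sqrt(2399) as a continued fraction. With x_i = (sqrt(2399) + m_i)/d_i and (m_0, d_0) = (0, 1): a_0 = floor(sqrt(2399)) = 48, since 48^2 = 2304 <= 2399 < 2401 = 49^2.
Iterate m_{i+1} = d_i*a_i - m_i, d_{i+1} = (2399 - m_{i+1}^2)/d_i, a_{i+1} = floor((a_0 + m_{i+1})/d_{i+1}):
  m_1 = 1*48 - 0 = 48, d_1 = (2399 - 48^2)/1 = 95/1 = 95, a_1 = floor((48 + 48)/95) = 1.
  m_2 = 95*1 - 48 = 47, d_2 = (2399 - 47^2)/95 = 190/95 = 2, a_2 = floor((48 + 47)/2) = 47.
  m_3 = 2*47 - 47 = 47, d_3 = (2399 - 47^2)/2 = 190/2 = 95, a_3 = floor((48 + 47)/95) = 1.
  m_4 = 95*1 - 47 = 48, d_4 = (2399 - 48^2)/95 = 95/95 = 1, a_4 = floor((48 + 48)/1) = 96.
  m_5 = 1*96 - 48 = 48, d_5 = (2399 - 48^2)/1 = 95/1 = 95: (m_5, d_5) = (m_1, d_1) = (48, 95), so from here the quotients repeat a_1, ..., a_4; the period length is 4.
So sqrt(2399) = [48; (1, 47, 1, 96)] with period length k = 4.
k is even, so the fundamental solution of x^2 - 2399y^2 = 1 is (p_{k-1}, q_{k-1}) = (p_3, q_3); compute convergents through index 3.
Convergents (p_i = a_i*p_{i-1} + p_{i-2}, q_i = a_i*q_{i-1} + q_{i-2} with p_{-2}=0, p_{-1}=1, q_{-2}=1, q_{-1}=0):
  i=0: a_0=48, p_0 = 48*1 + 0 = 48, q_0 = 48*0 + 1 = 1.
  i=1: a_1=1, p_1 = 1*48 + 1 = 49, q_1 = 1*1 + 0 = 1.
  i=2: a_2=47, p_2 = 47*49 + 48 = 2351, q_2 = 47*1 + 1 = 48.
  i=3: a_3=1, p_3 = 1*2351 + 49 = 2400, q_3 = 1*48 + 1 = 49.
Check: 2400^2 - 2399*49^2 = 5760000 - 5759999 = 1, so (x, y) = (2400, 49) solves the equation, and by the theorem it is the least positive solution.

(x, y) = (2400, 49)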